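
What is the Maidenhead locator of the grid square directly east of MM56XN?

MM66an

Longitude subsquare x = 23; +1 → 24, wraps to 0 = a, carry into square.
Longitude square 5; +1 → 6.
The latitude characters are unchanged.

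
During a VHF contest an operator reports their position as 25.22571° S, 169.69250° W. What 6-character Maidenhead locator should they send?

AG54ds

Shift to the Maidenhead origin (180°W, 90°S): lon 10.3075, lat 64.7743.
Field: 10.3075/20 → 0 → A, 64.7743/10 → 6 → G; chars AG.
Square: 10.3075/2 → 5, 4.7743/1 → 4; chars 54.
Subsquare: 0.3075/0.0833333 → 3 → d, 0.7743/0.0416667 → 18 → s; chars ds.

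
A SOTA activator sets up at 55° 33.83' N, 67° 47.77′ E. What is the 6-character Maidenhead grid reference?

MO35vn

Shift to the Maidenhead origin (180°W, 90°S): lon 247.7962, lat 145.5638.
Field (20°×10°, letters A–R): lon ⌊247.7962/20⌋ = 12 → M; lat ⌊145.5638/10⌋ = 14 → O.
Square (2°×1°, digits 0–9): lon ⌊7.7962/2⌋ = 3; lat ⌊5.5638/1⌋ = 5.
Subsquare (5′×2.5′, letters a–x): lon ⌊1.7962/0.0833333⌋ = 21 → v; lat ⌊0.5638/0.0416667⌋ = 13 → n.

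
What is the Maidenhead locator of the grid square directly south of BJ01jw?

Latitude subsquare w = 22; −1 → 21 = v.
The longitude characters are unchanged.

BJ01jv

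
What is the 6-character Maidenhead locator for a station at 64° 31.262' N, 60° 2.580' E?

Shift to the Maidenhead origin (180°W, 90°S): lon 240.0430, lat 154.5210.
Field (20°×10°, letters A–R): lon ⌊240.0430/20⌋ = 12 → M; lat ⌊154.5210/10⌋ = 15 → P.
Square (2°×1°, digits 0–9): lon ⌊0.0430/2⌋ = 0; lat ⌊4.5210/1⌋ = 4.
Subsquare (5′×2.5′, letters a–x): lon ⌊0.0430/0.0833333⌋ = 0 → a; lat ⌊0.5210/0.0416667⌋ = 12 → m.

MP04am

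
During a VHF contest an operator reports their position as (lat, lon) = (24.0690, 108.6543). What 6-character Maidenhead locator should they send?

Shift to the Maidenhead origin (180°W, 90°S): lon 288.6543, lat 114.0690.
Field: lon ⌊288.6543/20⌋ = 14 → O; lat ⌊114.0690/10⌋ = 11 → L.
Square: lon ⌊8.6543/2⌋ = 4; lat ⌊4.0690/1⌋ = 4.
Subsquare: lon ⌊0.6543/0.0833333⌋ = 7 → h; lat ⌊0.0690/0.0416667⌋ = 1 → b.

OL44hb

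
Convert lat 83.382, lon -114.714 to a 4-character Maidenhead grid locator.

Add 180° to longitude and 90° to latitude: 65.29, 173.38.
Field: lon ⌊65.29/20⌋ = 3 → D; lat ⌊173.38/10⌋ = 17 → R.
Square: lon ⌊5.29/2⌋ = 2; lat ⌊3.38/1⌋ = 3.

DR23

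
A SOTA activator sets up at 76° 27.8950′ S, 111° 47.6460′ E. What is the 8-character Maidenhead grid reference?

Add 180° to longitude and 90° to latitude: 291.79410, 13.53508.
Field: lon ⌊291.79410/20⌋ = 14 → O; lat ⌊13.53508/10⌋ = 1 → B.
Square: lon ⌊11.79410/2⌋ = 5; lat ⌊3.53508/1⌋ = 3.
Subsquare: lon ⌊1.79410/0.0833333⌋ = 21 → v; lat ⌊0.53508/0.0416667⌋ = 12 → m.
Extended square: lon ⌊0.04410/0.00833333⌋ = 5; lat ⌊0.03508/0.00416667⌋ = 8.

OB53vm58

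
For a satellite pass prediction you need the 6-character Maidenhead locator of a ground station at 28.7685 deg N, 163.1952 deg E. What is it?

Add 180° to longitude and 90° to latitude: 343.1952, 118.7685.
Field: 343.1952/20 → 17 → R, 118.7685/10 → 11 → L; chars RL.
Square: 3.1952/2 → 1, 8.7685/1 → 8; chars 18.
Subsquare: 1.1952/0.0833333 → 14 → o, 0.7685/0.0416667 → 18 → s; chars os.

RL18os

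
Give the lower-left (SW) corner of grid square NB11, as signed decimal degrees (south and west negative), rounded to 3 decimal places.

-79.000, 82.000

Field N=13, B=1: +13·20° lon, +1·10° lat → SW at lon 80°, lat -80°.
Square 1, 1: +1·2° lon, +1·1° lat → SW at lon 82°, lat -79°.
latitude -79.000, longitude 82.000.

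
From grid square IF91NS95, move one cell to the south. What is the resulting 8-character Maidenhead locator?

IF91ns94

Latitude extended square 5; −1 → 4.
The longitude characters are unchanged.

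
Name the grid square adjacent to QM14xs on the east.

Longitude subsquare x = 23; +1 → 24, wraps to 0 = a, carry into square.
Longitude square 1; +1 → 2.
The latitude characters are unchanged.

QM24as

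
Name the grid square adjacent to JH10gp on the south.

JH10go

Latitude subsquare p = 15; −1 → 14 = o.
The longitude characters are unchanged.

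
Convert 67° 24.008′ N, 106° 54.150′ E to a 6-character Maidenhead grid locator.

OP37kj

Shift to the Maidenhead origin (180°W, 90°S): lon 286.9025, lat 157.4001.
Field: lon ⌊286.9025/20⌋ = 14 → O; lat ⌊157.4001/10⌋ = 15 → P.
Square: lon ⌊6.9025/2⌋ = 3; lat ⌊7.4001/1⌋ = 7.
Subsquare: lon ⌊0.9025/0.0833333⌋ = 10 → k; lat ⌊0.4001/0.0416667⌋ = 9 → j.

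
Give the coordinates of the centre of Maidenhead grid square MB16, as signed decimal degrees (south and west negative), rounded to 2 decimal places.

Field M=12, B=1: +12·20° lon, +1·10° lat → SW at lon 60°, lat -80°.
Square 1, 6: +1·2° lon, +6·1° lat → SW at lon 62°, lat -74°.
Cell spans 2° lon × 1° lat. Centre is SW corner plus half of each.
latitude -73.50, longitude 63.00.

-73.50, 63.00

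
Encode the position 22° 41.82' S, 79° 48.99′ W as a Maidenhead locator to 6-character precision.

FG07ch

Shift to the Maidenhead origin (180°W, 90°S): lon 100.1835, lat 67.3030.
Field: 100.1835/20 → 5 → F, 67.3030/10 → 6 → G; chars FG.
Square: 0.1835/2 → 0, 7.3030/1 → 7; chars 07.
Subsquare: 0.1835/0.0833333 → 2 → c, 0.3030/0.0416667 → 7 → h; chars ch.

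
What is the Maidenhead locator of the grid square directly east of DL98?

EL08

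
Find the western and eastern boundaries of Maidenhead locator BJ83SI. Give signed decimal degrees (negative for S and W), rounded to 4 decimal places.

Field B=1, J=9: +1·20° lon, +9·10° lat → SW at lon -160°, lat 0°.
Square 8, 3: +8·2° lon, +3·1° lat → SW at lon -144°, lat 3°.
Subsquare s=18, i=8: +18·0.0833333° lon, +8·0.0416667° lat → SW at lon -142.5°, lat 3.33333°.
Cell spans 0.0833333° lon × 0.0416667° lat.
west -142.5000, east -142.4167.

-142.5000, -142.4167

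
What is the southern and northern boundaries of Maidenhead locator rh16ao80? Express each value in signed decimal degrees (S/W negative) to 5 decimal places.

Field R=17, H=7: +17·20° lon, +7·10° lat → SW at lon 160°, lat -20°.
Square 1, 6: +1·2° lon, +6·1° lat → SW at lon 162°, lat -14°.
Subsquare a=0, o=14: +0·0.0833333° lon, +14·0.0416667° lat → SW at lon 162°, lat -13.4167°.
Extended square 8, 0: +8·0.00833333° lon, +0·0.00416667° lat → SW at lon 162.067°, lat -13.4167°.
Cell spans 0.00833333° lon × 0.00416667° lat.
south -13.41667, north -13.41250.

-13.41667, -13.41250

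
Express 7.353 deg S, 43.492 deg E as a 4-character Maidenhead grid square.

LI12

Offset from 180°W / 90°S: lon 223.49°, lat 82.65°.
Field: lon ⌊223.49/20⌋ = 11 → L; lat ⌊82.65/10⌋ = 8 → I.
Square: lon ⌊3.49/2⌋ = 1; lat ⌊2.65/1⌋ = 2.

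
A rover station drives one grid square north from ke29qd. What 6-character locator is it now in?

KE29qe

Latitude subsquare d = 3; +1 → 4 = e.
The longitude characters are unchanged.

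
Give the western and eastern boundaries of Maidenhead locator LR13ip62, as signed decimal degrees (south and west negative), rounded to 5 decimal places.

Field L=11, R=17: +11·20° lon, +17·10° lat → SW at lon 40°, lat 80°.
Square 1, 3: +1·2° lon, +3·1° lat → SW at lon 42°, lat 83°.
Subsquare i=8, p=15: +8·0.0833333° lon, +15·0.0416667° lat → SW at lon 42.6667°, lat 83.625°.
Extended square 6, 2: +6·0.00833333° lon, +2·0.00416667° lat → SW at lon 42.7167°, lat 83.6333°.
Cell spans 0.00833333° lon × 0.00416667° lat.
west 42.71667, east 42.72500.

42.71667, 42.72500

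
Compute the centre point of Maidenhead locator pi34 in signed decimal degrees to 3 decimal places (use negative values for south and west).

-5.500, 127.000

Field P=15, I=8: +15·20° lon, +8·10° lat → SW at lon 120°, lat -10°.
Square 3, 4: +3·2° lon, +4·1° lat → SW at lon 126°, lat -6°.
Cell spans 2° lon × 1° lat. Centre is SW corner plus half of each.
latitude -5.500, longitude 127.000.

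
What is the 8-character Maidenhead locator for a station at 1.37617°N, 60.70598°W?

FJ91pj50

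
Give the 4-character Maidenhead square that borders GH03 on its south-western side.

Longitude square 0; −1 → -1, wraps to 9, carry into field.
Longitude field G = 6; −1 → 5 = F.
Latitude square 3; −1 → 2.

FH92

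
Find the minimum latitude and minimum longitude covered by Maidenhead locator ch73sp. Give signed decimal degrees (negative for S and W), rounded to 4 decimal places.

-16.3750, -124.5000

Field C=2, H=7: +2·20° lon, +7·10° lat → SW at lon -140°, lat -20°.
Square 7, 3: +7·2° lon, +3·1° lat → SW at lon -126°, lat -17°.
Subsquare s=18, p=15: +18·0.0833333° lon, +15·0.0416667° lat → SW at lon -124.5°, lat -16.375°.
latitude -16.3750, longitude -124.5000.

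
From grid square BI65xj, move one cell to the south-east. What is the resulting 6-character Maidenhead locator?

BI75ai

Longitude subsquare x = 23; +1 → 24, wraps to 0 = a, carry into square.
Longitude square 6; +1 → 7.
Latitude subsquare j = 9; −1 → 8 = i.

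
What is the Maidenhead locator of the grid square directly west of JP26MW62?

Longitude extended square 6; −1 → 5.
The latitude characters are unchanged.

JP26mw52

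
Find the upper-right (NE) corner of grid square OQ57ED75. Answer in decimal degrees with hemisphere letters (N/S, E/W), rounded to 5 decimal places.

77.15000° N, 110.40000° E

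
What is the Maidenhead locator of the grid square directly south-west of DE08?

Longitude square 0; −1 → -1, wraps to 9, carry into field.
Longitude field D = 3; −1 → 2 = C.
Latitude square 8; −1 → 7.

CE97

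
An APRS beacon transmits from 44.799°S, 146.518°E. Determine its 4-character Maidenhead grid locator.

QE35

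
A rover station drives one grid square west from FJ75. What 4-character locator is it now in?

FJ65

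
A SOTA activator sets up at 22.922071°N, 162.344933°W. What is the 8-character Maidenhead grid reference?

AL82tw81

Add 180° to longitude and 90° to latitude: 17.65507, 112.92207.
Field: 17.65507/20 → 0 → A, 112.92207/10 → 11 → L; chars AL.
Square: 17.65507/2 → 8, 2.92207/1 → 2; chars 82.
Subsquare: 1.65507/0.0833333 → 19 → t, 0.92207/0.0416667 → 22 → w; chars tw.
Extended square: 0.07173/0.00833333 → 8, 0.00540/0.00416667 → 1; chars 81.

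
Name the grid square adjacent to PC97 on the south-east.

QC06

Longitude square 9; +1 → 10, wraps to 0, carry into field.
Longitude field P = 15; +1 → 16 = Q.
Latitude square 7; −1 → 6.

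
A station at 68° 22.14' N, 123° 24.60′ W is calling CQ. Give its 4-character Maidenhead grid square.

CP88

Offset from 180°W / 90°S: lon 56.59°, lat 158.37°.
Field: lon ⌊56.59/20⌋ = 2 → C; lat ⌊158.37/10⌋ = 15 → P.
Square: lon ⌊16.59/2⌋ = 8; lat ⌊8.37/1⌋ = 8.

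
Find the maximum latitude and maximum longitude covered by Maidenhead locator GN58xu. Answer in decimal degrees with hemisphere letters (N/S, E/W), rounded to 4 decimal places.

48.8750° N, 48.0000° W

Field G=6, N=13: +6·20° lon, +13·10° lat → SW at lon -60°, lat 40°.
Square 5, 8: +5·2° lon, +8·1° lat → SW at lon -50°, lat 48°.
Subsquare x=23, u=20: +23·0.0833333° lon, +20·0.0416667° lat → SW at lon -48.0833°, lat 48.8333°.
Cell spans 0.0833333° lon × 0.0416667° lat. NE corner is SW corner plus one full cell.
latitude 48.8750° N, longitude 48.0000° W.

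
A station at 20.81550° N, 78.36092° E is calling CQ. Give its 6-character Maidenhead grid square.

ML90et

Add 180° to longitude and 90° to latitude: 258.3609, 110.8155.
Field: lon ⌊258.3609/20⌋ = 12 → M; lat ⌊110.8155/10⌋ = 11 → L.
Square: lon ⌊18.3609/2⌋ = 9; lat ⌊0.8155/1⌋ = 0.
Subsquare: lon ⌊0.3609/0.0833333⌋ = 4 → e; lat ⌊0.8155/0.0416667⌋ = 19 → t.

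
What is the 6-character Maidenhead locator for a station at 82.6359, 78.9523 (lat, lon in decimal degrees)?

MR92lp

Offset from 180°W / 90°S: lon 258.9523°, lat 172.6359°.
Field (20°×10°, letters A–R): 258.9523/20 → 12 → M, 172.6359/10 → 17 → R; chars MR.
Square (2°×1°, digits 0–9): 18.9523/2 → 9, 2.6359/1 → 2; chars 92.
Subsquare (5′×2.5′, letters a–x): 0.9523/0.0833333 → 11 → l, 0.6359/0.0416667 → 15 → p; chars lp.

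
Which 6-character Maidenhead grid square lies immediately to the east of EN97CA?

EN97da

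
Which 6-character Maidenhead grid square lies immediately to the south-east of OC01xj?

OC11ai

Longitude subsquare x = 23; +1 → 24, wraps to 0 = a, carry into square.
Longitude square 0; +1 → 1.
Latitude subsquare j = 9; −1 → 8 = i.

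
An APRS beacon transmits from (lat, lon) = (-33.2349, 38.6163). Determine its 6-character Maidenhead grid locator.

KF96hs

Shift to the Maidenhead origin (180°W, 90°S): lon 218.6163, lat 56.7651.
Field (20°×10°, letters A–R): 218.6163/20 → 10 → K, 56.7651/10 → 5 → F; chars KF.
Square (2°×1°, digits 0–9): 18.6163/2 → 9, 6.7651/1 → 6; chars 96.
Subsquare (5′×2.5′, letters a–x): 0.6163/0.0833333 → 7 → h, 0.7651/0.0416667 → 18 → s; chars hs.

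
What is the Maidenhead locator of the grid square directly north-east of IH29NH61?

IH29nh72

Longitude extended square 6; +1 → 7.
Latitude extended square 1; +1 → 2.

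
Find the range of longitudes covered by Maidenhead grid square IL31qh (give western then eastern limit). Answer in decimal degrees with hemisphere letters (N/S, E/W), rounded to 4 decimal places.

Field I=8, L=11: +8·20° lon, +11·10° lat → SW at lon -20°, lat 20°.
Square 3, 1: +3·2° lon, +1·1° lat → SW at lon -14°, lat 21°.
Subsquare q=16, h=7: +16·0.0833333° lon, +7·0.0416667° lat → SW at lon -12.6667°, lat 21.2917°.
Cell spans 0.0833333° lon × 0.0416667° lat.
west 12.6667° W, east 12.5833° W.

12.6667° W, 12.5833° W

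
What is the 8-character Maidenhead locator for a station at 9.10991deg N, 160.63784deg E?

Add 180° to longitude and 90° to latitude: 340.63784, 99.10991.
Field: lon ⌊340.63784/20⌋ = 17 → R; lat ⌊99.10991/10⌋ = 9 → J.
Square: lon ⌊0.63784/2⌋ = 0; lat ⌊9.10991/1⌋ = 9.
Subsquare: lon ⌊0.63784/0.0833333⌋ = 7 → h; lat ⌊0.10991/0.0416667⌋ = 2 → c.
Extended square: lon ⌊0.05451/0.00833333⌋ = 6; lat ⌊0.02658/0.00416667⌋ = 6.

RJ09hc66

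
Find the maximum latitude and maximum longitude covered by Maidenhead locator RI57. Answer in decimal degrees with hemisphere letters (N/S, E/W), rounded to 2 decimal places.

Field R=17, I=8: +17·20° lon, +8·10° lat → SW at lon 160°, lat -10°.
Square 5, 7: +5·2° lon, +7·1° lat → SW at lon 170°, lat -3°.
Cell spans 2° lon × 1° lat. NE corner is SW corner plus one full cell.
latitude 2.00° S, longitude 172.00° E.

2.00° S, 172.00° E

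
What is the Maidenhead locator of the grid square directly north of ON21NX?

ON22na

Latitude subsquare x = 23; +1 → 24, wraps to 0 = a, carry into square.
Latitude square 1; +1 → 2.
The longitude characters are unchanged.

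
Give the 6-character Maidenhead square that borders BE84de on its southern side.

BE84dd

Latitude subsquare e = 4; −1 → 3 = d.
The longitude characters are unchanged.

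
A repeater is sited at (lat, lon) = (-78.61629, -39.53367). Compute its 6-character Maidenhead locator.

HB01fj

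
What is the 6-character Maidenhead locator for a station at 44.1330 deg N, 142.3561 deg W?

Shift to the Maidenhead origin (180°W, 90°S): lon 37.6439, lat 134.1330.
Field: 37.6439/20 → 1 → B, 134.1330/10 → 13 → N; chars BN.
Square: 17.6439/2 → 8, 4.1330/1 → 4; chars 84.
Subsquare: 1.6439/0.0833333 → 19 → t, 0.1330/0.0416667 → 3 → d; chars td.

BN84td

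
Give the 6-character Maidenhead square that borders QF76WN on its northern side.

Latitude subsquare n = 13; +1 → 14 = o.
The longitude characters are unchanged.

QF76wo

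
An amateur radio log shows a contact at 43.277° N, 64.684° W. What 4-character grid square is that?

FN73

Shift to the Maidenhead origin (180°W, 90°S): lon 115.32, lat 133.28.
Field: 115.32/20 → 5 → F, 133.28/10 → 13 → N; chars FN.
Square: 15.32/2 → 7, 3.28/1 → 3; chars 73.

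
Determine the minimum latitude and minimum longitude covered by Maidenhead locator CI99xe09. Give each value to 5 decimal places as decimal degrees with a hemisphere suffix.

0.79583° S, 120.08333° W

Field C=2, I=8: +2·20° lon, +8·10° lat → SW at lon -140°, lat -10°.
Square 9, 9: +9·2° lon, +9·1° lat → SW at lon -122°, lat -1°.
Subsquare x=23, e=4: +23·0.0833333° lon, +4·0.0416667° lat → SW at lon -120.083°, lat -0.833333°.
Extended square 0, 9: +0·0.00833333° lon, +9·0.00416667° lat → SW at lon -120.083°, lat -0.795833°.
latitude 0.79583° S, longitude 120.08333° W.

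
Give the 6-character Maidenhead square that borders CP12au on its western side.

CP02xu

Longitude subsquare a = 0; −1 → -1, wraps to 23 = x, carry into square.
Longitude square 1; −1 → 0.
The latitude characters are unchanged.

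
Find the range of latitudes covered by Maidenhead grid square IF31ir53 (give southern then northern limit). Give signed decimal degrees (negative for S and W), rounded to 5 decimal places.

-38.27917, -38.27500

Field I=8, F=5: +8·20° lon, +5·10° lat → SW at lon -20°, lat -40°.
Square 3, 1: +3·2° lon, +1·1° lat → SW at lon -14°, lat -39°.
Subsquare i=8, r=17: +8·0.0833333° lon, +17·0.0416667° lat → SW at lon -13.3333°, lat -38.2917°.
Extended square 5, 3: +5·0.00833333° lon, +3·0.00416667° lat → SW at lon -13.2917°, lat -38.2792°.
Cell spans 0.00833333° lon × 0.00416667° lat.
south -38.27917, north -38.27500.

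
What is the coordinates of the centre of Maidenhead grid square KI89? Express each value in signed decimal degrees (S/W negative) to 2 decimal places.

-0.50, 37.00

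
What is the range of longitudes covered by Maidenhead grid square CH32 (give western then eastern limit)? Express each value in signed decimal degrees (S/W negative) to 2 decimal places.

-134.00, -132.00

Field C=2, H=7: +2·20° lon, +7·10° lat → SW at lon -140°, lat -20°.
Square 3, 2: +3·2° lon, +2·1° lat → SW at lon -134°, lat -18°.
Cell spans 2° lon × 1° lat.
west -134.00, east -132.00.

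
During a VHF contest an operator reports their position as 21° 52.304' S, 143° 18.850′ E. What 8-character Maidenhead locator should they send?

QG18pd70

Offset from 180°W / 90°S: lon 323.31417°, lat 68.12827°.
Field: 323.31417/20 → 16 → Q, 68.12827/10 → 6 → G; chars QG.
Square: 3.31417/2 → 1, 8.12827/1 → 8; chars 18.
Subsquare: 1.31417/0.0833333 → 15 → p, 0.12827/0.0416667 → 3 → d; chars pd.
Extended square: 0.06417/0.00833333 → 7, 0.00327/0.00416667 → 0; chars 70.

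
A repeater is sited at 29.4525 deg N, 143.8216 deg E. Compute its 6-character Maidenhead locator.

QL19vk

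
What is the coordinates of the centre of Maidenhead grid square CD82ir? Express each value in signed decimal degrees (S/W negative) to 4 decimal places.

Field C=2, D=3: +2·20° lon, +3·10° lat → SW at lon -140°, lat -60°.
Square 8, 2: +8·2° lon, +2·1° lat → SW at lon -124°, lat -58°.
Subsquare i=8, r=17: +8·0.0833333° lon, +17·0.0416667° lat → SW at lon -123.333°, lat -57.2917°.
Cell spans 0.0833333° lon × 0.0416667° lat. Centre is SW corner plus half of each.
latitude -57.2708, longitude -123.2917.

-57.2708, -123.2917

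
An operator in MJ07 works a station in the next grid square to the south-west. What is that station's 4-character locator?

Longitude square 0; −1 → -1, wraps to 9, carry into field.
Longitude field M = 12; −1 → 11 = L.
Latitude square 7; −1 → 6.

LJ96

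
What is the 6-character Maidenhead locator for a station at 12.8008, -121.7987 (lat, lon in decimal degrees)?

CK92ct

Shift to the Maidenhead origin (180°W, 90°S): lon 58.2013, lat 102.8008.
Field: 58.2013/20 → 2 → C, 102.8008/10 → 10 → K; chars CK.
Square: 18.2013/2 → 9, 2.8008/1 → 2; chars 92.
Subsquare: 0.2013/0.0833333 → 2 → c, 0.8008/0.0416667 → 19 → t; chars ct.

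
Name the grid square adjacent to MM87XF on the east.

MM97af

Longitude subsquare x = 23; +1 → 24, wraps to 0 = a, carry into square.
Longitude square 8; +1 → 9.
The latitude characters are unchanged.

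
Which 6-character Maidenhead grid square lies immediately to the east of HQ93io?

Longitude subsquare i = 8; +1 → 9 = j.
The latitude characters are unchanged.

HQ93jo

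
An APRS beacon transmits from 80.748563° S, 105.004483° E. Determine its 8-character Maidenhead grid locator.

Add 180° to longitude and 90° to latitude: 285.00448, 9.25144.
Field: 285.00448/20 → 14 → O, 9.25144/10 → 0 → A; chars OA.
Square: 5.00448/2 → 2, 9.25144/1 → 9; chars 29.
Subsquare: 1.00448/0.0833333 → 12 → m, 0.25144/0.0416667 → 6 → g; chars mg.
Extended square: 0.00448/0.00833333 → 0, 0.00144/0.00416667 → 0; chars 00.

OA29mg00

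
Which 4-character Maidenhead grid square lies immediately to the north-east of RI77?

RI88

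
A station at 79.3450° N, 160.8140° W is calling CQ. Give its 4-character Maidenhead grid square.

Offset from 180°W / 90°S: lon 19.19°, lat 169.34°.
Field: 19.19/20 → 0 → A, 169.34/10 → 16 → Q; chars AQ.
Square: 19.19/2 → 9, 9.34/1 → 9; chars 99.

AQ99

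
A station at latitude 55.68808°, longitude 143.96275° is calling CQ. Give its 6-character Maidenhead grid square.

Offset from 180°W / 90°S: lon 323.9628°, lat 145.6881°.
Field: lon ⌊323.9628/20⌋ = 16 → Q; lat ⌊145.6881/10⌋ = 14 → O.
Square: lon ⌊3.9628/2⌋ = 1; lat ⌊5.6881/1⌋ = 5.
Subsquare: lon ⌊1.9628/0.0833333⌋ = 23 → x; lat ⌊0.6881/0.0416667⌋ = 16 → q.

QO15xq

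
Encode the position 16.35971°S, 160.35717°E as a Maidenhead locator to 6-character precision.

RH03ep

Shift to the Maidenhead origin (180°W, 90°S): lon 340.3572, lat 73.6403.
Field: 340.3572/20 → 17 → R, 73.6403/10 → 7 → H; chars RH.
Square: 0.3572/2 → 0, 3.6403/1 → 3; chars 03.
Subsquare: 0.3572/0.0833333 → 4 → e, 0.6403/0.0416667 → 15 → p; chars ep.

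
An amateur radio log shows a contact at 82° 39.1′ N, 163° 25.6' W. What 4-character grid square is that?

AR82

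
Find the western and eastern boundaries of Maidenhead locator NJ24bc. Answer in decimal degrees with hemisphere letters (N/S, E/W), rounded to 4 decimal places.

Field N=13, J=9: +13·20° lon, +9·10° lat → SW at lon 80°, lat 0°.
Square 2, 4: +2·2° lon, +4·1° lat → SW at lon 84°, lat 4°.
Subsquare b=1, c=2: +1·0.0833333° lon, +2·0.0416667° lat → SW at lon 84.0833°, lat 4.08333°.
Cell spans 0.0833333° lon × 0.0416667° lat.
west 84.0833° E, east 84.1667° E.

84.0833° E, 84.1667° E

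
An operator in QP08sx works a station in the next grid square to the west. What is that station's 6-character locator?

QP08rx

Longitude subsquare s = 18; −1 → 17 = r.
The latitude characters are unchanged.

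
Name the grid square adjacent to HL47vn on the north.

Latitude subsquare n = 13; +1 → 14 = o.
The longitude characters are unchanged.

HL47vo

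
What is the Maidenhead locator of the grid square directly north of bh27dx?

Latitude subsquare x = 23; +1 → 24, wraps to 0 = a, carry into square.
Latitude square 7; +1 → 8.
The longitude characters are unchanged.

BH28da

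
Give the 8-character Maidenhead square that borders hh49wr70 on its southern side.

Latitude extended square 0; −1 → -1, wraps to 9, carry into subsquare.
Latitude subsquare r = 17; −1 → 16 = q.
The longitude characters are unchanged.

HH49wq79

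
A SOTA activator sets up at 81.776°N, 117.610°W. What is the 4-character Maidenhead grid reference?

DR11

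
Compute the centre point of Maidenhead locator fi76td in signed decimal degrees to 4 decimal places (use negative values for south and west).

Field F=5, I=8: +5·20° lon, +8·10° lat → SW at lon -80°, lat -10°.
Square 7, 6: +7·2° lon, +6·1° lat → SW at lon -66°, lat -4°.
Subsquare t=19, d=3: +19·0.0833333° lon, +3·0.0416667° lat → SW at lon -64.4167°, lat -3.875°.
Cell spans 0.0833333° lon × 0.0416667° lat. Centre is SW corner plus half of each.
latitude -3.8542, longitude -64.3750.

-3.8542, -64.3750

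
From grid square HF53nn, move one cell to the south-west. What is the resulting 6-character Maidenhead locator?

HF53mm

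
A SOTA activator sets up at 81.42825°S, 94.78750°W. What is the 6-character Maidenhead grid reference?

Add 180° to longitude and 90° to latitude: 85.2125, 8.5717.
Field: 85.2125/20 → 4 → E, 8.5717/10 → 0 → A; chars EA.
Square: 5.2125/2 → 2, 8.5717/1 → 8; chars 28.
Subsquare: 1.2125/0.0833333 → 14 → o, 0.5717/0.0416667 → 13 → n; chars on.

EA28on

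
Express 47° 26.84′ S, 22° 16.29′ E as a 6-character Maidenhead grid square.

Offset from 180°W / 90°S: lon 202.2715°, lat 42.5527°.
Field: lon ⌊202.2715/20⌋ = 10 → K; lat ⌊42.5527/10⌋ = 4 → E.
Square: lon ⌊2.2715/2⌋ = 1; lat ⌊2.5527/1⌋ = 2.
Subsquare: lon ⌊0.2715/0.0833333⌋ = 3 → d; lat ⌊0.5527/0.0416667⌋ = 13 → n.

KE12dn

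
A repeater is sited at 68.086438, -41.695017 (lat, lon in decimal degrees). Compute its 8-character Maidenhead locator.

Offset from 180°W / 90°S: lon 138.30498°, lat 158.08644°.
Field (20°×10°, letters A–R): 138.30498/20 → 6 → G, 158.08644/10 → 15 → P; chars GP.
Square (2°×1°, digits 0–9): 18.30498/2 → 9, 8.08644/1 → 8; chars 98.
Subsquare (5′×2.5′, letters a–x): 0.30498/0.0833333 → 3 → d, 0.08644/0.0416667 → 2 → c; chars dc.
Extended square (30″×15″, digits 0–9): 0.05498/0.00833333 → 6, 0.00310/0.00416667 → 0; chars 60.

GP98dc60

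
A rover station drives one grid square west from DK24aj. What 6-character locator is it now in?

DK14xj

Longitude subsquare a = 0; −1 → -1, wraps to 23 = x, carry into square.
Longitude square 2; −1 → 1.
The latitude characters are unchanged.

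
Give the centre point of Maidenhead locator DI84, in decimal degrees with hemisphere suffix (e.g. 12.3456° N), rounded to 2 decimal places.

5.50° S, 103.00° W

Field D=3, I=8: +3·20° lon, +8·10° lat → SW at lon -120°, lat -10°.
Square 8, 4: +8·2° lon, +4·1° lat → SW at lon -104°, lat -6°.
Cell spans 2° lon × 1° lat. Centre is SW corner plus half of each.
latitude 5.50° S, longitude 103.00° W.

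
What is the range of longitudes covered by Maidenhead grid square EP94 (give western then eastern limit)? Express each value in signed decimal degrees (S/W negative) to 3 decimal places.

-82.000, -80.000

Field E=4, P=15: +4·20° lon, +15·10° lat → SW at lon -100°, lat 60°.
Square 9, 4: +9·2° lon, +4·1° lat → SW at lon -82°, lat 64°.
Cell spans 2° lon × 1° lat.
west -82.000, east -80.000.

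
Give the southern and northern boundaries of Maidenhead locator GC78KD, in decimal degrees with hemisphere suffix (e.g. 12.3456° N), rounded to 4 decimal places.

Field G=6, C=2: +6·20° lon, +2·10° lat → SW at lon -60°, lat -70°.
Square 7, 8: +7·2° lon, +8·1° lat → SW at lon -46°, lat -62°.
Subsquare k=10, d=3: +10·0.0833333° lon, +3·0.0416667° lat → SW at lon -45.1667°, lat -61.875°.
Cell spans 0.0833333° lon × 0.0416667° lat.
south 61.8750° S, north 61.8333° S.

61.8750° S, 61.8333° S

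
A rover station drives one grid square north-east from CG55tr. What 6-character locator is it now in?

CG55us

Longitude subsquare t = 19; +1 → 20 = u.
Latitude subsquare r = 17; +1 → 18 = s.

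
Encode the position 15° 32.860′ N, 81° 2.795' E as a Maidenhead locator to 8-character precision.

Add 180° to longitude and 90° to latitude: 261.04658, 105.54767.
Field: lon ⌊261.04658/20⌋ = 13 → N; lat ⌊105.54767/10⌋ = 10 → K.
Square: lon ⌊1.04658/2⌋ = 0; lat ⌊5.54767/1⌋ = 5.
Subsquare: lon ⌊1.04658/0.0833333⌋ = 12 → m; lat ⌊0.54767/0.0416667⌋ = 13 → n.
Extended square: lon ⌊0.04658/0.00833333⌋ = 5; lat ⌊0.00600/0.00416667⌋ = 1.

NK05mn51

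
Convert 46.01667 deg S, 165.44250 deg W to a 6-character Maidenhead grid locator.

AE73gx

Shift to the Maidenhead origin (180°W, 90°S): lon 14.5575, lat 43.9833.
Field: lon ⌊14.5575/20⌋ = 0 → A; lat ⌊43.9833/10⌋ = 4 → E.
Square: lon ⌊14.5575/2⌋ = 7; lat ⌊3.9833/1⌋ = 3.
Subsquare: lon ⌊0.5575/0.0833333⌋ = 6 → g; lat ⌊0.9833/0.0416667⌋ = 23 → x.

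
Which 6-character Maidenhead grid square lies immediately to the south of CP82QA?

CP81qx

Latitude subsquare a = 0; −1 → -1, wraps to 23 = x, carry into square.
Latitude square 2; −1 → 1.
The longitude characters are unchanged.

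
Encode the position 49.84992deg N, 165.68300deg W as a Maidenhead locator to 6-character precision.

Shift to the Maidenhead origin (180°W, 90°S): lon 14.3170, lat 139.8499.
Field: 14.3170/20 → 0 → A, 139.8499/10 → 13 → N; chars AN.
Square: 14.3170/2 → 7, 9.8499/1 → 9; chars 79.
Subsquare: 0.3170/0.0833333 → 3 → d, 0.8499/0.0416667 → 20 → u; chars du.

AN79du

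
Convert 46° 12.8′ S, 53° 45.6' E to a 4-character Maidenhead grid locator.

LE63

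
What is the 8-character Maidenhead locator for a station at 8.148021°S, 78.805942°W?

Offset from 180°W / 90°S: lon 101.19406°, lat 81.85198°.
Field: 101.19406/20 → 5 → F, 81.85198/10 → 8 → I; chars FI.
Square: 1.19406/2 → 0, 1.85198/1 → 1; chars 01.
Subsquare: 1.19406/0.0833333 → 14 → o, 0.85198/0.0416667 → 20 → u; chars ou.
Extended square: 0.02739/0.00833333 → 3, 0.01865/0.00416667 → 4; chars 34.

FI01ou34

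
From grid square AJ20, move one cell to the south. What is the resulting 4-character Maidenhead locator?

AI29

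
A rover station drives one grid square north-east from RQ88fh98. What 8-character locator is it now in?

Longitude extended square 9; +1 → 10, wraps to 0, carry into subsquare.
Longitude subsquare f = 5; +1 → 6 = g.
Latitude extended square 8; +1 → 9.

RQ88gh09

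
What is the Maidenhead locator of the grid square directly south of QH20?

QG29

Latitude square 0; −1 → -1, wraps to 9, carry into field.
Latitude field H = 7; −1 → 6 = G.
The longitude characters are unchanged.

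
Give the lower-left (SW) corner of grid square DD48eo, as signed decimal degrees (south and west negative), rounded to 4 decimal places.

-51.4167, -111.6667

Field D=3, D=3: +3·20° lon, +3·10° lat → SW at lon -120°, lat -60°.
Square 4, 8: +4·2° lon, +8·1° lat → SW at lon -112°, lat -52°.
Subsquare e=4, o=14: +4·0.0833333° lon, +14·0.0416667° lat → SW at lon -111.667°, lat -51.4167°.
latitude -51.4167, longitude -111.6667.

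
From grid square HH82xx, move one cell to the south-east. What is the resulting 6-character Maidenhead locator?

HH92aw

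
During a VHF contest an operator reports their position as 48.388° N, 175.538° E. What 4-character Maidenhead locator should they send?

RN78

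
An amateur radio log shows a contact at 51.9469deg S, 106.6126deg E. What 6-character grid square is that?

Add 180° to longitude and 90° to latitude: 286.6126, 38.0531.
Field: lon ⌊286.6126/20⌋ = 14 → O; lat ⌊38.0531/10⌋ = 3 → D.
Square: lon ⌊6.6126/2⌋ = 3; lat ⌊8.0531/1⌋ = 8.
Subsquare: lon ⌊0.6126/0.0833333⌋ = 7 → h; lat ⌊0.0531/0.0416667⌋ = 1 → b.

OD38hb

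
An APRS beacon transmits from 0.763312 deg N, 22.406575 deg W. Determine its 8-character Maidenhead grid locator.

HJ80ts13

Offset from 180°W / 90°S: lon 157.59342°, lat 90.76331°.
Field (20°×10°, letters A–R): 157.59342/20 → 7 → H, 90.76331/10 → 9 → J; chars HJ.
Square (2°×1°, digits 0–9): 17.59342/2 → 8, 0.76331/1 → 0; chars 80.
Subsquare (5′×2.5′, letters a–x): 1.59342/0.0833333 → 19 → t, 0.76331/0.0416667 → 18 → s; chars ts.
Extended square (30″×15″, digits 0–9): 0.01009/0.00833333 → 1, 0.01331/0.00416667 → 3; chars 13.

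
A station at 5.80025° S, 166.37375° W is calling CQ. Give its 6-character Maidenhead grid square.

Add 180° to longitude and 90° to latitude: 13.6262, 84.1997.
Field: 13.6262/20 → 0 → A, 84.1997/10 → 8 → I; chars AI.
Square: 13.6262/2 → 6, 4.1997/1 → 4; chars 64.
Subsquare: 1.6262/0.0833333 → 19 → t, 0.1997/0.0416667 → 4 → e; chars te.

AI64te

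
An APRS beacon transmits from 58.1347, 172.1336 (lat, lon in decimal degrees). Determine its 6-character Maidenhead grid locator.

RO68bd

Add 180° to longitude and 90° to latitude: 352.1336, 148.1347.
Field: lon ⌊352.1336/20⌋ = 17 → R; lat ⌊148.1347/10⌋ = 14 → O.
Square: lon ⌊12.1336/2⌋ = 6; lat ⌊8.1347/1⌋ = 8.
Subsquare: lon ⌊0.1336/0.0833333⌋ = 1 → b; lat ⌊0.1347/0.0416667⌋ = 3 → d.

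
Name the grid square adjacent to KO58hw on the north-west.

KO58gx

Longitude subsquare h = 7; −1 → 6 = g.
Latitude subsquare w = 22; +1 → 23 = x.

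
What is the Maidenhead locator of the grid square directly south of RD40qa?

Latitude subsquare a = 0; −1 → -1, wraps to 23 = x, carry into square.
Latitude square 0; −1 → -1, wraps to 9, carry into field.
Latitude field D = 3; −1 → 2 = C.
The longitude characters are unchanged.

RC49qx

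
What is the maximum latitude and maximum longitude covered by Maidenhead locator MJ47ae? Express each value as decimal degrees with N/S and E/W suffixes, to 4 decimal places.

7.2083° N, 68.0833° E

Field M=12, J=9: +12·20° lon, +9·10° lat → SW at lon 60°, lat 0°.
Square 4, 7: +4·2° lon, +7·1° lat → SW at lon 68°, lat 7°.
Subsquare a=0, e=4: +0·0.0833333° lon, +4·0.0416667° lat → SW at lon 68°, lat 7.16667°.
Cell spans 0.0833333° lon × 0.0416667° lat. NE corner is SW corner plus one full cell.
latitude 7.2083° N, longitude 68.0833° E.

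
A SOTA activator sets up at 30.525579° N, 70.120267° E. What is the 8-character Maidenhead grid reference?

Shift to the Maidenhead origin (180°W, 90°S): lon 250.12027, lat 120.52558.
Field: lon ⌊250.12027/20⌋ = 12 → M; lat ⌊120.52558/10⌋ = 12 → M.
Square: lon ⌊10.12027/2⌋ = 5; lat ⌊0.52558/1⌋ = 0.
Subsquare: lon ⌊0.12027/0.0833333⌋ = 1 → b; lat ⌊0.52558/0.0416667⌋ = 12 → m.
Extended square: lon ⌊0.03693/0.00833333⌋ = 4; lat ⌊0.02558/0.00416667⌋ = 6.

MM50bm46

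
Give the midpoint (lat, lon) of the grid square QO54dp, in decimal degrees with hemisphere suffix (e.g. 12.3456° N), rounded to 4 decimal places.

54.6458° N, 150.2917° E

Field Q=16, O=14: +16·20° lon, +14·10° lat → SW at lon 140°, lat 50°.
Square 5, 4: +5·2° lon, +4·1° lat → SW at lon 150°, lat 54°.
Subsquare d=3, p=15: +3·0.0833333° lon, +15·0.0416667° lat → SW at lon 150.25°, lat 54.625°.
Cell spans 0.0833333° lon × 0.0416667° lat. Centre is SW corner plus half of each.
latitude 54.6458° N, longitude 150.2917° E.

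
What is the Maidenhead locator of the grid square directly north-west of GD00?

FD91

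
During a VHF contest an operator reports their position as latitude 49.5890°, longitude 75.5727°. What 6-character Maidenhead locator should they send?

Add 180° to longitude and 90° to latitude: 255.5727, 139.5890.
Field: 255.5727/20 → 12 → M, 139.5890/10 → 13 → N; chars MN.
Square: 15.5727/2 → 7, 9.5890/1 → 9; chars 79.
Subsquare: 1.5727/0.0833333 → 18 → s, 0.5890/0.0416667 → 14 → o; chars so.

MN79so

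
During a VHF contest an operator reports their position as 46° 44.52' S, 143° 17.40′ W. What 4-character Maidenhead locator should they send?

Add 180° to longitude and 90° to latitude: 36.71, 43.26.
Field (20°×10°, letters A–R): 36.71/20 → 1 → B, 43.26/10 → 4 → E; chars BE.
Square (2°×1°, digits 0–9): 16.71/2 → 8, 3.26/1 → 3; chars 83.

BE83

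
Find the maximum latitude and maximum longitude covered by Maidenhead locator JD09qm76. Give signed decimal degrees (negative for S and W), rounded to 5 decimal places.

-50.47083, 1.40000

Field J=9, D=3: +9·20° lon, +3·10° lat → SW at lon 0°, lat -60°.
Square 0, 9: +0·2° lon, +9·1° lat → SW at lon 0°, lat -51°.
Subsquare q=16, m=12: +16·0.0833333° lon, +12·0.0416667° lat → SW at lon 1.33333°, lat -50.5°.
Extended square 7, 6: +7·0.00833333° lon, +6·0.00416667° lat → SW at lon 1.39167°, lat -50.475°.
Cell spans 0.00833333° lon × 0.00416667° lat. NE corner is SW corner plus one full cell.
latitude -50.47083, longitude 1.40000.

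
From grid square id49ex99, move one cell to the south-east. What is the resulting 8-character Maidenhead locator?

Longitude extended square 9; +1 → 10, wraps to 0, carry into subsquare.
Longitude subsquare e = 4; +1 → 5 = f.
Latitude extended square 9; −1 → 8.

ID49fx08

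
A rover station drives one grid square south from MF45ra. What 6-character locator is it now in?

Latitude subsquare a = 0; −1 → -1, wraps to 23 = x, carry into square.
Latitude square 5; −1 → 4.
The longitude characters are unchanged.

MF44rx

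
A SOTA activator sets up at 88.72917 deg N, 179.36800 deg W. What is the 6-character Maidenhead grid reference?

Shift to the Maidenhead origin (180°W, 90°S): lon 0.6320, lat 178.7292.
Field (20°×10°, letters A–R): lon ⌊0.6320/20⌋ = 0 → A; lat ⌊178.7292/10⌋ = 17 → R.
Square (2°×1°, digits 0–9): lon ⌊0.6320/2⌋ = 0; lat ⌊8.7292/1⌋ = 8.
Subsquare (5′×2.5′, letters a–x): lon ⌊0.6320/0.0833333⌋ = 7 → h; lat ⌊0.7292/0.0416667⌋ = 17 → r.

AR08hr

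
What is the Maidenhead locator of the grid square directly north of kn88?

KN89

Latitude square 8; +1 → 9.
The longitude characters are unchanged.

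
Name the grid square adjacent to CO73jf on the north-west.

CO73ig

Longitude subsquare j = 9; −1 → 8 = i.
Latitude subsquare f = 5; +1 → 6 = g.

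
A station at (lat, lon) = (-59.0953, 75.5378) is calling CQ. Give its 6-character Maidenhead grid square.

MD70sv

Shift to the Maidenhead origin (180°W, 90°S): lon 255.5378, lat 30.9047.
Field: 255.5378/20 → 12 → M, 30.9047/10 → 3 → D; chars MD.
Square: 15.5378/2 → 7, 0.9047/1 → 0; chars 70.
Subsquare: 1.5378/0.0833333 → 18 → s, 0.9047/0.0416667 → 21 → v; chars sv.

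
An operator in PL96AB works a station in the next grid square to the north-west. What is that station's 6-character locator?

PL86xc

Longitude subsquare a = 0; −1 → -1, wraps to 23 = x, carry into square.
Longitude square 9; −1 → 8.
Latitude subsquare b = 1; +1 → 2 = c.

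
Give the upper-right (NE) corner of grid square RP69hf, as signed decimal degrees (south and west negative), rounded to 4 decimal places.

Field R=17, P=15: +17·20° lon, +15·10° lat → SW at lon 160°, lat 60°.
Square 6, 9: +6·2° lon, +9·1° lat → SW at lon 172°, lat 69°.
Subsquare h=7, f=5: +7·0.0833333° lon, +5·0.0416667° lat → SW at lon 172.583°, lat 69.2083°.
Cell spans 0.0833333° lon × 0.0416667° lat. NE corner is SW corner plus one full cell.
latitude 69.2500, longitude 172.6667.

69.2500, 172.6667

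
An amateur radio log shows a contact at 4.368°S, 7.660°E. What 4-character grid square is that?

JI35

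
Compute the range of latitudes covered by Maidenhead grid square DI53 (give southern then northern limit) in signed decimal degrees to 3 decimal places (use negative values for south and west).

Field D=3, I=8: +3·20° lon, +8·10° lat → SW at lon -120°, lat -10°.
Square 5, 3: +5·2° lon, +3·1° lat → SW at lon -110°, lat -7°.
Cell spans 2° lon × 1° lat.
south -7.000, north -6.000.

-7.000, -6.000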